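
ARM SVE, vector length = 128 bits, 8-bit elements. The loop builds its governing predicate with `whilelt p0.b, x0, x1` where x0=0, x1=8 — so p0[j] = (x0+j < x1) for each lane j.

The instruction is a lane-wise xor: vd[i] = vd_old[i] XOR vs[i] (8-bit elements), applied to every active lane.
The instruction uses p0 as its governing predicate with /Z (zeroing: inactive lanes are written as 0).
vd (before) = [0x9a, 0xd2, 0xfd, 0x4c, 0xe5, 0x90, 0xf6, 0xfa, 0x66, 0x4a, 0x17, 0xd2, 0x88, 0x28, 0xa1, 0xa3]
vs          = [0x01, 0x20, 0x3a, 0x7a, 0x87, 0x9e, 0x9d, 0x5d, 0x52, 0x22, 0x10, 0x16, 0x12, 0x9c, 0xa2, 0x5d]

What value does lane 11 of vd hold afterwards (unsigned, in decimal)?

vd[11] = 0

128-bit reg / 8-bit elem → 16 lanes
whilelt: lane j active iff 0+j < 8 → j < 8 → 8 active
  i=0: xor(0x9a,0x01) → 155
  i=1: xor(0xd2,0x20) → 242
  i=2: xor(0xfd,0x3a) → 199
  i=3: xor(0x4c,0x7a) → 54
  i=4: xor(0xe5,0x87) → 98
  i=5: xor(0x90,0x9e) → 14
  i=6: xor(0xf6,0x9d) → 107
  i=7: xor(0xfa,0x5d) → 167
  i=8: tail/zero → 0
  i=9: tail/zero → 0
  i=10: tail/zero → 0
  i=11: tail/zero → 0
  i=12: tail/zero → 0
  i=13: tail/zero → 0
  i=14: tail/zero → 0
  i=15: tail/zero → 0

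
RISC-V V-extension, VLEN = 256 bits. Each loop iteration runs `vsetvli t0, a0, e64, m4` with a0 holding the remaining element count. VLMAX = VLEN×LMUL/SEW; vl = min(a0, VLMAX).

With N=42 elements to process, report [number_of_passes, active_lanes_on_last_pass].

[iterations, last_vl] = [3, 10]

VLMAX = VLEN×LMUL/SEW = 256×4/64 = 16
N=42: ⌈42/16⌉ = 3 iters; last vl = 42 − 2×16 = 10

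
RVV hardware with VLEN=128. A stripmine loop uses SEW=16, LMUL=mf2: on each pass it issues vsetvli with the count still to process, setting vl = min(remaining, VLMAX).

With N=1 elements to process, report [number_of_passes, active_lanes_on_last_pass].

[iterations, last_vl] = [1, 1]

VLMAX = (128 × 1/2) / 16 = 4 lanes
1 elements at 4/iter → 1 passes, remainder 1 on the last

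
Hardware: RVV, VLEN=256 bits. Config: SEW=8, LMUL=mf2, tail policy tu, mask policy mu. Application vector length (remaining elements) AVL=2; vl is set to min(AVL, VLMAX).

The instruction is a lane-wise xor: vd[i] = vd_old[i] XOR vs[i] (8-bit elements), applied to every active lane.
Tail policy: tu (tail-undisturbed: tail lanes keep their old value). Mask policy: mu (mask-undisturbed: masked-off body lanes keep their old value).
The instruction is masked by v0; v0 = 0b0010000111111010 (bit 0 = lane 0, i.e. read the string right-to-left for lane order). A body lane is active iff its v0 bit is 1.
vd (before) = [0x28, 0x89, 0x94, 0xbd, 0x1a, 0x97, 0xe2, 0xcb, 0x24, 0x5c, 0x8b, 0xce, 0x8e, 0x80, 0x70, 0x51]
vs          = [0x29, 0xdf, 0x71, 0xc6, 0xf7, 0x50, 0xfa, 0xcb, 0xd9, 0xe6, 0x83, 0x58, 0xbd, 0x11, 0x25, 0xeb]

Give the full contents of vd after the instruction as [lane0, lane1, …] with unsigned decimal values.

vd = [40, 86, 148, 189, 26, 151, 226, 203, 36, 92, 139, 206, 142, 128, 112, 81]

VLMAX = VLEN×LMUL/SEW = 256×1/2/8 = 16
AVL=2 ≤ VLMAX=16, so vl = 2
  i=0: mask-off/keep → 40
  i=1: xor(0x89,0xdf) → 86
  i=2: tail/keep → 148
  i=3: tail/keep → 189
  i=4: tail/keep → 26
  i=5: tail/keep → 151
  i=6: tail/keep → 226
  i=7: tail/keep → 203
  i=8: tail/keep → 36
  i=9: tail/keep → 92
  i=10: tail/keep → 139
  i=11: tail/keep → 206
  i=12: tail/keep → 142
  i=13: tail/keep → 128
  i=14: tail/keep → 112
  i=15: tail/keep → 81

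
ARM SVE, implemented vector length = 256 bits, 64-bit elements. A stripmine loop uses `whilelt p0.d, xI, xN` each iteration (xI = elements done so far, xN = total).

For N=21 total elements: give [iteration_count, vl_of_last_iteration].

[iterations, last_vl] = [6, 1]

register lanes = 256/64 = 4
N=21: ⌈21/4⌉ = 6 iters; last vl = 21 − 5×4 = 1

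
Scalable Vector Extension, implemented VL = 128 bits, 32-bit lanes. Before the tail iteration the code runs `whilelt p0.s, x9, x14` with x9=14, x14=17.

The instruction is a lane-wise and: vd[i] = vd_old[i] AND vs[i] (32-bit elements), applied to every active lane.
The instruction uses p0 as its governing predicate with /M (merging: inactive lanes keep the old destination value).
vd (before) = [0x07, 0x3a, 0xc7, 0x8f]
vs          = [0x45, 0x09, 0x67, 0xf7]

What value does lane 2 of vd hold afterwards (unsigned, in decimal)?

vd[2] = 71

128-bit reg / 32-bit elem → 4 lanes
active while 14+j < 17, i.e. j ∈ [0,3) capped at 4 ⇒ 3
[0] and(0x07,0x45) = 0x05
[1] and(0x3a,0x09) = 0x08
[2] and(0xc7,0x67) = 0x47
[3] tail/keep = 0x8f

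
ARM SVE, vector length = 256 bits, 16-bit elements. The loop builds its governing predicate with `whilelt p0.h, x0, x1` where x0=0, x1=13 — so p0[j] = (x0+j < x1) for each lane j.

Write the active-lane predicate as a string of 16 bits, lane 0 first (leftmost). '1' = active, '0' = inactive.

lane count: 256 div 16 = 16
whilelt: lane j active iff 0+j < 13 → j < 13 → 13 active
bits (lane 0 leftmost): 1111111111111000

predicate = 1111111111111000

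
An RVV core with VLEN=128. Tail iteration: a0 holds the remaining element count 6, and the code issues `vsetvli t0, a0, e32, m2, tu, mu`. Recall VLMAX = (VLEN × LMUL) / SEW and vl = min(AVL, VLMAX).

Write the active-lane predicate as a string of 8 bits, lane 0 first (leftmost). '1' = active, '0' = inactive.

predicate = 11111100

VLMAX = VLEN×LMUL/SEW = 128×2/32 = 8
AVL=6 ≤ VLMAX=8, so vl = 6
bits (lane 0 leftmost): 11111100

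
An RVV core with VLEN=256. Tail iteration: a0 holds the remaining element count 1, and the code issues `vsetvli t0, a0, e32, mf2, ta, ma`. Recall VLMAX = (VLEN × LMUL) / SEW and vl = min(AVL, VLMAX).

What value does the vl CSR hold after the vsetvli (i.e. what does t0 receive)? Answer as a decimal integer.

vl = 1

VLMAX = VLEN×LMUL/SEW = 256×1/2/32 = 4
AVL=1 ≤ VLMAX=4, so vl = 1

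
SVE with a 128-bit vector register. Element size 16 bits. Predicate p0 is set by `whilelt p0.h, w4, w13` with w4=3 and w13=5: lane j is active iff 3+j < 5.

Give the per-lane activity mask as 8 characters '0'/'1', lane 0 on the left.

predicate = 11000000

lane count: 128 div 16 = 8
whilelt: lane j active iff 3+j < 5 → j < 2 → 2 active
bits (lane 0 leftmost): 11000000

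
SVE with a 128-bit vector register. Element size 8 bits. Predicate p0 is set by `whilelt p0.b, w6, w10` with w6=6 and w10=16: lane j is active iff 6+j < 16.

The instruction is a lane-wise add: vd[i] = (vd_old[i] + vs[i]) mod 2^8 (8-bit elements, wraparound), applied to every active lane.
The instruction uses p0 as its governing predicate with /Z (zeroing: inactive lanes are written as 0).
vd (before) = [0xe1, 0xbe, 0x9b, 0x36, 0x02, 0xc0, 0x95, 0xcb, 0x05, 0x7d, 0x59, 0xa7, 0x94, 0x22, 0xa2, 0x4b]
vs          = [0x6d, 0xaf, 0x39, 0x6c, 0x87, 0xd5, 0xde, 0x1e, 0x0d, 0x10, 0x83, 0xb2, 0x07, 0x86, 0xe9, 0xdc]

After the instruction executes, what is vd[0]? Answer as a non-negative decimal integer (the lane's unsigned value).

vd[0] = 78

lane count: 128 div 8 = 16
active while 6+j < 16, i.e. j ∈ [0,10) capped at 16 ⇒ 10
lane  0: add(0xe1,0x6d) ⇒ 0x4e
lane  1: add(0xbe,0xaf) ⇒ 0x6d
lane  2: add(0x9b,0x39) ⇒ 0xd4
lane  3: add(0x36,0x6c) ⇒ 0xa2
lane  4: add(0x02,0x87) ⇒ 0x89
lane  5: add(0xc0,0xd5) ⇒ 0x95
lane  6: add(0x95,0xde) ⇒ 0x73
lane  7: add(0xcb,0x1e) ⇒ 0xe9
lane  8: add(0x05,0x0d) ⇒ 0x12
lane  9: add(0x7d,0x10) ⇒ 0x8d
lane 10: tail/zero ⇒ 0x00
lane 11: tail/zero ⇒ 0x00
lane 12: tail/zero ⇒ 0x00
lane 13: tail/zero ⇒ 0x00
lane 14: tail/zero ⇒ 0x00
lane 15: tail/zero ⇒ 0x00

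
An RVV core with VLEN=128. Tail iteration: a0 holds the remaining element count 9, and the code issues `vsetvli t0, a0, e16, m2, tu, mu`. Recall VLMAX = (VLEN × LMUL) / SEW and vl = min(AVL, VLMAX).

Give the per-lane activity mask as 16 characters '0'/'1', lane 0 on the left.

lanes per group: 128·2/16 = 16
vl = min(AVL, VLMAX) = min(9, 16) = 9
bits (lane 0 leftmost): 1111111110000000

predicate = 1111111110000000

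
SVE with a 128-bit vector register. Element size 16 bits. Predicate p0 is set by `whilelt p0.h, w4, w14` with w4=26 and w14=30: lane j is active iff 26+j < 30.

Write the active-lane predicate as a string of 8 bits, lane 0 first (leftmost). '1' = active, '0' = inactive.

register lanes = 128/16 = 8
whilelt: lane j active iff 26+j < 30 → j < 4 → 4 active
bits (lane 0 leftmost): 11110000

predicate = 11110000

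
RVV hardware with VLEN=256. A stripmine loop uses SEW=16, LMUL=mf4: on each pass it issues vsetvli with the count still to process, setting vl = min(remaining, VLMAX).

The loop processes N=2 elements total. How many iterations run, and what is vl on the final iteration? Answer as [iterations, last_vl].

VLMAX = (256 × 1/4) / 16 = 4 lanes
iterations = ceil(2/4) = 1; final-pass vl = 2

[iterations, last_vl] = [1, 2]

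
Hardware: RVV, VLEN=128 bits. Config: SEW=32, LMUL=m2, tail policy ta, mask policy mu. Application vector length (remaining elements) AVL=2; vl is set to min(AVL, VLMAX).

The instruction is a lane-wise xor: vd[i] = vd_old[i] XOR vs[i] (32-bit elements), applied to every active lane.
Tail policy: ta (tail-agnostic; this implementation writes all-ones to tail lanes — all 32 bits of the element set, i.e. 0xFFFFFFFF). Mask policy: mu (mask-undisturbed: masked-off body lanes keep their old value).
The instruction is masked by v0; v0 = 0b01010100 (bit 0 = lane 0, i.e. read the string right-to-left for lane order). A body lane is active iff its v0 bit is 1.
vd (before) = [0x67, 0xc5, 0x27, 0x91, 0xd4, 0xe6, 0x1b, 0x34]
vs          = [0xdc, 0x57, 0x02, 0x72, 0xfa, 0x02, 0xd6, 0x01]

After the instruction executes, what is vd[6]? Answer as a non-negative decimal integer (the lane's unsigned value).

vd[6] = 4294967295

lanes per group: 128·2/32 = 8
AVL=2 ≤ VLMAX=8, so vl = 2
vd[0] mask-off/keep -> 0x67
vd[1] mask-off/keep -> 0xc5
vd[2] tail/ones -> 0xffffffff
vd[3] tail/ones -> 0xffffffff
vd[4] tail/ones -> 0xffffffff
vd[5] tail/ones -> 0xffffffff
vd[6] tail/ones -> 0xffffffff
vd[7] tail/ones -> 0xffffffff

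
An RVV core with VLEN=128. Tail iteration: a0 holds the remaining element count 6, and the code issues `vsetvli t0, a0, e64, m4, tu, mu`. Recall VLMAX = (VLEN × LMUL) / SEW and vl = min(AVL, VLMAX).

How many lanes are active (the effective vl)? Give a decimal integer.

vl = 6

VLMAX = VLEN×LMUL/SEW = 128×4/64 = 8
vl = min(AVL, VLMAX) = min(6, 8) = 6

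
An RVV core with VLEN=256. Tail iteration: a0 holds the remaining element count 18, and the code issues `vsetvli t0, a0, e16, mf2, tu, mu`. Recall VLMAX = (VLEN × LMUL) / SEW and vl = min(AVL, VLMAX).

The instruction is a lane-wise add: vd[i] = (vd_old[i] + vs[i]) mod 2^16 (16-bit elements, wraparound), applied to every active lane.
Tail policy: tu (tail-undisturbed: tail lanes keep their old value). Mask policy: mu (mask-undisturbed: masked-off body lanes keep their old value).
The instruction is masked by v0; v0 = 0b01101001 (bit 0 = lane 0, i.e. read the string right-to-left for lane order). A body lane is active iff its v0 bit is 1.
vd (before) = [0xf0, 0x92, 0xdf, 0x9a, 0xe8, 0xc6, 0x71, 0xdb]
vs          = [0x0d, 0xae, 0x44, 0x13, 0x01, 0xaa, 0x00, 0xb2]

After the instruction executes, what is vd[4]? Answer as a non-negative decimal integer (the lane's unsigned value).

lanes per group: 256·1/2/16 = 8
AVL=18 > VLMAX=8, so vl = 8
vd[0] add(0xf0,0x0d) -> 0xfd
vd[1] mask-off/keep -> 0x92
vd[2] mask-off/keep -> 0xdf
vd[3] add(0x9a,0x13) -> 0xad
vd[4] mask-off/keep -> 0xe8
vd[5] add(0xc6,0xaa) -> 0x170
vd[6] add(0x71,0x00) -> 0x71
vd[7] mask-off/keep -> 0xdb

vd[4] = 232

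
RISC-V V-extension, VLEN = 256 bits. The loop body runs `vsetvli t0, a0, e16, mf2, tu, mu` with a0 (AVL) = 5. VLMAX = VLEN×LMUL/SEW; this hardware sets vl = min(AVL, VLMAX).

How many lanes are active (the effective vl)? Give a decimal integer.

vl = 5

VLMAX = VLEN×LMUL/SEW = 256×1/2/16 = 8
vl ← min(5, 8) = 5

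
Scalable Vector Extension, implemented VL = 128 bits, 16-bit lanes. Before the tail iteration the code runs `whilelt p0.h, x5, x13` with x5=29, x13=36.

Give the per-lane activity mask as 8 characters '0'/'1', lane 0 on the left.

128-bit reg / 16-bit elem → 8 lanes
whilelt: lane j active iff 29+j < 36 → j < 7 → 7 active
bits (lane 0 leftmost): 11111110

predicate = 11111110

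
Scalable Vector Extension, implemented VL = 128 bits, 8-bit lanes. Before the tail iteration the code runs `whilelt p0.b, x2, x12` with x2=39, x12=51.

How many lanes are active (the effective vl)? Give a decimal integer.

register lanes = 128/8 = 16
active while 39+j < 51, i.e. j ∈ [0,12) capped at 16 ⇒ 12

vl = 12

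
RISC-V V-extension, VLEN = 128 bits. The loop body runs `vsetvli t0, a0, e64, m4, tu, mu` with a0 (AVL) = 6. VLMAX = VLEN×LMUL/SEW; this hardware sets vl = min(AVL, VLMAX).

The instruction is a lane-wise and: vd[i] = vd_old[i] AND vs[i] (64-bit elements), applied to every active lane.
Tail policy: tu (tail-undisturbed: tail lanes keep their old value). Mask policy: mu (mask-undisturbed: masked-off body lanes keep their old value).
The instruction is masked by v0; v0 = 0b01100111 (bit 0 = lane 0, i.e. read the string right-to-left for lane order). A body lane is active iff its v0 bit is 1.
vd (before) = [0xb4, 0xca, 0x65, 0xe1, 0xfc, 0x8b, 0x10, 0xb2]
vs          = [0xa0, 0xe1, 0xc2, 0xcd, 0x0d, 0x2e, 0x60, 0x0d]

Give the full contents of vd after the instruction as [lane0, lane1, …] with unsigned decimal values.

lanes per group: 128·4/64 = 8
AVL=6 ≤ VLMAX=8, so vl = 6
  i=0: and(0xb4,0xa0) → 160
  i=1: and(0xca,0xe1) → 192
  i=2: and(0x65,0xc2) → 64
  i=3: mask-off/keep → 225
  i=4: mask-off/keep → 252
  i=5: and(0x8b,0x2e) → 10
  i=6: tail/keep → 16
  i=7: tail/keep → 178

vd = [160, 192, 64, 225, 252, 10, 16, 178]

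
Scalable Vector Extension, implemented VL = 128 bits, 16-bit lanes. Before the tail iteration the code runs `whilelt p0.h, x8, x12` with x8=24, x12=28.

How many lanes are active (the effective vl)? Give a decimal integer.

vl = 4

128-bit reg / 16-bit elem → 8 lanes
p0[j] = (24+j < 28); true for j=0..3 → 4 lanes set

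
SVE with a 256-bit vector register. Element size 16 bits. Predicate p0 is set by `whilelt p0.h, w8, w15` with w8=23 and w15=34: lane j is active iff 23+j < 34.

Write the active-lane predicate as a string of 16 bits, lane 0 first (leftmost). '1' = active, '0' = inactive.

predicate = 1111111111100000

lane count: 256 div 16 = 16
active while 23+j < 34, i.e. j ∈ [0,11) capped at 16 ⇒ 11
bits (lane 0 leftmost): 1111111111100000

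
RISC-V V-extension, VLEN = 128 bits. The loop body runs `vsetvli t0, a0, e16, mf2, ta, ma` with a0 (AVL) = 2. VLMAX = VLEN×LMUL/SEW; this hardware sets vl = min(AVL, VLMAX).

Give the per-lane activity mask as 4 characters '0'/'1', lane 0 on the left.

lanes per group: 128·1/2/16 = 4
vl ← min(2, 4) = 2
bits (lane 0 leftmost): 1100

predicate = 1100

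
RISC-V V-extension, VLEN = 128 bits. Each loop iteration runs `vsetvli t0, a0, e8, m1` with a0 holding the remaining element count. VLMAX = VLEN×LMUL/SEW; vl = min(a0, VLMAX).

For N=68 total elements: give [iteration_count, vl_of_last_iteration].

lanes per group: 128·1/8 = 16
N=68: ⌈68/16⌉ = 5 iters; last vl = 68 − 4×16 = 4

[iterations, last_vl] = [5, 4]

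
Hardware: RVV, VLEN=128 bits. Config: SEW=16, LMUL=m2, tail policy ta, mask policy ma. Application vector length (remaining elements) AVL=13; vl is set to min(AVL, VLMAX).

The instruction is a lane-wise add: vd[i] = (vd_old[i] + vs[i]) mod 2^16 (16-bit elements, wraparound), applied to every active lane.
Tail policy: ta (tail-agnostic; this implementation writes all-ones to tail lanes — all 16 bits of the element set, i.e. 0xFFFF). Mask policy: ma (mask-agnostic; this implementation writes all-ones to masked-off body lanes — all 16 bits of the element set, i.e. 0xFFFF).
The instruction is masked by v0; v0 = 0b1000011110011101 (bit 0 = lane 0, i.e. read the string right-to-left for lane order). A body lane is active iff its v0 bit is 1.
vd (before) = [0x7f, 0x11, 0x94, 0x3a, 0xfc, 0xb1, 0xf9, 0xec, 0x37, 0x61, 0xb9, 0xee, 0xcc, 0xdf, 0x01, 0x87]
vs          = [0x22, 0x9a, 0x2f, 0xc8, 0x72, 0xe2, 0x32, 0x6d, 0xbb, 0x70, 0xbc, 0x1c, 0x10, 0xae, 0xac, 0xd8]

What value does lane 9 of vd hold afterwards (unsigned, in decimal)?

vd[9] = 209

lanes per group: 128·2/16 = 16
AVL=13 ≤ VLMAX=16, so vl = 13
lane  0: add(0x7f,0x22) ⇒ 0xa1
lane  1: mask-off/ones ⇒ 0xffff
lane  2: add(0x94,0x2f) ⇒ 0xc3
lane  3: add(0x3a,0xc8) ⇒ 0x102
lane  4: add(0xfc,0x72) ⇒ 0x16e
lane  5: mask-off/ones ⇒ 0xffff
lane  6: mask-off/ones ⇒ 0xffff
lane  7: add(0xec,0x6d) ⇒ 0x159
lane  8: add(0x37,0xbb) ⇒ 0xf2
lane  9: add(0x61,0x70) ⇒ 0xd1
lane 10: add(0xb9,0xbc) ⇒ 0x175
lane 11: mask-off/ones ⇒ 0xffff
lane 12: mask-off/ones ⇒ 0xffff
lane 13: tail/ones ⇒ 0xffff
lane 14: tail/ones ⇒ 0xffff
lane 15: tail/ones ⇒ 0xffff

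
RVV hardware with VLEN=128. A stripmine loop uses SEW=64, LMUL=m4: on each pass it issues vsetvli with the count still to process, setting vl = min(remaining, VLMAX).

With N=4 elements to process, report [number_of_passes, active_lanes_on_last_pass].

VLMAX = (128 × 4) / 64 = 8 lanes
4 elements at 8/iter → 1 passes, remainder 4 on the last

[iterations, last_vl] = [1, 4]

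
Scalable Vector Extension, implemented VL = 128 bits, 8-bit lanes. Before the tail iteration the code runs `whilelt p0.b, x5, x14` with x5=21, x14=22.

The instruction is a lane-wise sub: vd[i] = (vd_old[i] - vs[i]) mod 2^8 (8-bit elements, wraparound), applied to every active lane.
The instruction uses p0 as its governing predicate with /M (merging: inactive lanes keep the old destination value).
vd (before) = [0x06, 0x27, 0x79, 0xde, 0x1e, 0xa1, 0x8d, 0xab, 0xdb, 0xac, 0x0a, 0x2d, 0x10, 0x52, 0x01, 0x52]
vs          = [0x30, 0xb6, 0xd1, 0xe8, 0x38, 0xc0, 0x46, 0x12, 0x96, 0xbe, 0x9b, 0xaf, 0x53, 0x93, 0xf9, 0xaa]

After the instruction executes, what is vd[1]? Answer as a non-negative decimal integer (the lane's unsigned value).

lane count: 128 div 8 = 16
p0[j] = (21+j < 22); true for j=0..0 → 1 lanes set
lane  0: sub(0x06,0x30) ⇒ 0xd6
lane  1: tail/keep ⇒ 0x27
lane  2: tail/keep ⇒ 0x79
lane  3: tail/keep ⇒ 0xde
lane  4: tail/keep ⇒ 0x1e
lane  5: tail/keep ⇒ 0xa1
lane  6: tail/keep ⇒ 0x8d
lane  7: tail/keep ⇒ 0xab
lane  8: tail/keep ⇒ 0xdb
lane  9: tail/keep ⇒ 0xac
lane 10: tail/keep ⇒ 0x0a
lane 11: tail/keep ⇒ 0x2d
lane 12: tail/keep ⇒ 0x10
lane 13: tail/keep ⇒ 0x52
lane 14: tail/keep ⇒ 0x01
lane 15: tail/keep ⇒ 0x52

vd[1] = 39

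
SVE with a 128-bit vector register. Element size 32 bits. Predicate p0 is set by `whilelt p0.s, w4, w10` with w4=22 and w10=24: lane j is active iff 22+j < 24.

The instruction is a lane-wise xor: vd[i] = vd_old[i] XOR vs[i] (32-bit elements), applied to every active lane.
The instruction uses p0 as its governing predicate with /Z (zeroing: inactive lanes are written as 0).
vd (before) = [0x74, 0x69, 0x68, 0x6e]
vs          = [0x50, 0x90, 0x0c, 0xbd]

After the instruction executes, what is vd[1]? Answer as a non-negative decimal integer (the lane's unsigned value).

vd[1] = 249

lane count: 128 div 32 = 4
active while 22+j < 24, i.e. j ∈ [0,2) capped at 4 ⇒ 2
[0] xor(0x74,0x50) = 0x24
[1] xor(0x69,0x90) = 0xf9
[2] tail/zero = 0x00
[3] tail/zero = 0x00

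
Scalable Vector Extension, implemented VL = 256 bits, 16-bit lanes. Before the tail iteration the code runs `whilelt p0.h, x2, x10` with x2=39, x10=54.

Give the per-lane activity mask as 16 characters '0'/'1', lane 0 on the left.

predicate = 1111111111111110

lane count: 256 div 16 = 16
whilelt: lane j active iff 39+j < 54 → j < 15 → 15 active
bits (lane 0 leftmost): 1111111111111110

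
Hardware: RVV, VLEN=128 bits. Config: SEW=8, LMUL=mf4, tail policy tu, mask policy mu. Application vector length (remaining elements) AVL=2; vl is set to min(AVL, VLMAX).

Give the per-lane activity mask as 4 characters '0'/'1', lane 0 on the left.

predicate = 1100

lanes per group: 128·1/4/8 = 4
AVL=2 ≤ VLMAX=4, so vl = 2
bits (lane 0 leftmost): 1100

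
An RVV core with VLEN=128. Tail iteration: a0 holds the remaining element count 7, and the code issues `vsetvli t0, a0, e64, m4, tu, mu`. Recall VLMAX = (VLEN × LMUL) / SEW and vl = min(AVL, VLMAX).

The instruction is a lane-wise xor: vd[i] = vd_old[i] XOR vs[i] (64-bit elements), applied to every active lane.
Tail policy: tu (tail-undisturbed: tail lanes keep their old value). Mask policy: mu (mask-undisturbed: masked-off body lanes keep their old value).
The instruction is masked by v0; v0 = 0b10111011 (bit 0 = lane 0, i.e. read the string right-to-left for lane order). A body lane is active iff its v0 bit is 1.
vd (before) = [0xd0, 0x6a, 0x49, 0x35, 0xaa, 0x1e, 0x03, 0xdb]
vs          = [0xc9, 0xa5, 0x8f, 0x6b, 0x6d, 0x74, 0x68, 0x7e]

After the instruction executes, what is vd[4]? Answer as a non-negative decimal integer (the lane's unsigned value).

VLMAX = (128 × 4) / 64 = 8 lanes
vl ← min(7, 8) = 7
lane  0: xor(0xd0,0xc9) ⇒ 0x19
lane  1: xor(0x6a,0xa5) ⇒ 0xcf
lane  2: mask-off/keep ⇒ 0x49
lane  3: xor(0x35,0x6b) ⇒ 0x5e
lane  4: xor(0xaa,0x6d) ⇒ 0xc7
lane  5: xor(0x1e,0x74) ⇒ 0x6a
lane  6: mask-off/keep ⇒ 0x03
lane  7: tail/keep ⇒ 0xdb

vd[4] = 199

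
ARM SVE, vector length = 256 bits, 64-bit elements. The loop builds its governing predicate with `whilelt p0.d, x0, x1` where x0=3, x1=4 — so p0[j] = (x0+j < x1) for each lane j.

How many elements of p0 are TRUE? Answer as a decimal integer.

256-bit reg / 64-bit elem → 4 lanes
p0[j] = (3+j < 4); true for j=0..0 → 1 lanes set

vl = 1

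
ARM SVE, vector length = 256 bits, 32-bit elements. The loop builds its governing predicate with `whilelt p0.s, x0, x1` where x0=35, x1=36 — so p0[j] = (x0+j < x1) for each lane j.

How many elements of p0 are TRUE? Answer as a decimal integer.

lane count: 256 div 32 = 8
whilelt: lane j active iff 35+j < 36 → j < 1 → 1 active

vl = 1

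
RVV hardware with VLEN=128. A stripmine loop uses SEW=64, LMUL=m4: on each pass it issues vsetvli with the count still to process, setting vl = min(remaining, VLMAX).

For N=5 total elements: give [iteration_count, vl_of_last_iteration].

lanes per group: 128·4/64 = 8
N=5: ⌈5/8⌉ = 1 iters; last vl = 5 − 0×8 = 5

[iterations, last_vl] = [1, 5]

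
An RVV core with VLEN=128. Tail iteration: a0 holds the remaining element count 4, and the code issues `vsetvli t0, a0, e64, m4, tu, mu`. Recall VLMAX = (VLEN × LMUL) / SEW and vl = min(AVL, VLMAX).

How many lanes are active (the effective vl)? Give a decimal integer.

lanes per group: 128·4/64 = 8
AVL=4 ≤ VLMAX=8, so vl = 4

vl = 4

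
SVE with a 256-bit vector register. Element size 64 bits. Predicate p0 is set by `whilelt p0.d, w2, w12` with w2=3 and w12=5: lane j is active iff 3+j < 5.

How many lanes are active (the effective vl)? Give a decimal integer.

register lanes = 256/64 = 4
active while 3+j < 5, i.e. j ∈ [0,2) capped at 4 ⇒ 2

vl = 2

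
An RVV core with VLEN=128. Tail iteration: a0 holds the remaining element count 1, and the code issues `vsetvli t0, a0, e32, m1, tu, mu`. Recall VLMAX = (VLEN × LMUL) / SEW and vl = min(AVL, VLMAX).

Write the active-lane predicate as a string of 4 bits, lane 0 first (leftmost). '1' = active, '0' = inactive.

VLMAX = VLEN×LMUL/SEW = 128×1/32 = 4
vl ← min(1, 4) = 1
bits (lane 0 leftmost): 1000

predicate = 1000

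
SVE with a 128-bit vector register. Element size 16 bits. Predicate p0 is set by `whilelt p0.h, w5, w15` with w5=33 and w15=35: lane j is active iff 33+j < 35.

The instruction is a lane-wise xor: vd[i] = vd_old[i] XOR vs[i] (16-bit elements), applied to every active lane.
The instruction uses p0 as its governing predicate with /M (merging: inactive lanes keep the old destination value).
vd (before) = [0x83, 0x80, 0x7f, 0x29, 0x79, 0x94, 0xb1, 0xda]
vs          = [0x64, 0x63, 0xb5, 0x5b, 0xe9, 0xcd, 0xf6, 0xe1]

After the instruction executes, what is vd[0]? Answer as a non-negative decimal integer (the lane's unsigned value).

vd[0] = 231

lane count: 128 div 16 = 8
p0[j] = (33+j < 35); true for j=0..1 → 2 lanes set
[0] xor(0x83,0x64) = 0xe7
[1] xor(0x80,0x63) = 0xe3
[2] tail/keep = 0x7f
[3] tail/keep = 0x29
[4] tail/keep = 0x79
[5] tail/keep = 0x94
[6] tail/keep = 0xb1
[7] tail/keep = 0xda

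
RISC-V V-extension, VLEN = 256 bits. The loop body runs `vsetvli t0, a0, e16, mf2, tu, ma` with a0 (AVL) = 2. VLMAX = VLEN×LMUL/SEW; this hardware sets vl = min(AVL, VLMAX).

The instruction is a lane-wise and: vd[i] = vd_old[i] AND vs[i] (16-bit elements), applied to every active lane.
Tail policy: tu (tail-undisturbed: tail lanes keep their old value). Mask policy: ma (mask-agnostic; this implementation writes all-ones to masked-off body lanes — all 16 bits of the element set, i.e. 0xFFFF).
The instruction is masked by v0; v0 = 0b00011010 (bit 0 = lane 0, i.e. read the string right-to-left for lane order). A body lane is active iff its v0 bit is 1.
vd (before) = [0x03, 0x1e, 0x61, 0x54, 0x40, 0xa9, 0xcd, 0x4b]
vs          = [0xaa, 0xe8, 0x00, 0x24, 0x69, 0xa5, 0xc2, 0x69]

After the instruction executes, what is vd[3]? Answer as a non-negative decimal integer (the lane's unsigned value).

vd[3] = 84

VLMAX = (256 × 1/2) / 16 = 8 lanes
AVL=2 ≤ VLMAX=8, so vl = 2
[0] mask-off/ones = 0xffff
[1] and(0x1e,0xe8) = 0x08
[2] tail/keep = 0x61
[3] tail/keep = 0x54
[4] tail/keep = 0x40
[5] tail/keep = 0xa9
[6] tail/keep = 0xcd
[7] tail/keep = 0x4b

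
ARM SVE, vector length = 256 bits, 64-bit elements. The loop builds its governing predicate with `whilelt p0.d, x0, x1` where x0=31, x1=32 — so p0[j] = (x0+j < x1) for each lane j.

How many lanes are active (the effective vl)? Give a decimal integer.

lane count: 256 div 64 = 4
whilelt: lane j active iff 31+j < 32 → j < 1 → 1 active

vl = 1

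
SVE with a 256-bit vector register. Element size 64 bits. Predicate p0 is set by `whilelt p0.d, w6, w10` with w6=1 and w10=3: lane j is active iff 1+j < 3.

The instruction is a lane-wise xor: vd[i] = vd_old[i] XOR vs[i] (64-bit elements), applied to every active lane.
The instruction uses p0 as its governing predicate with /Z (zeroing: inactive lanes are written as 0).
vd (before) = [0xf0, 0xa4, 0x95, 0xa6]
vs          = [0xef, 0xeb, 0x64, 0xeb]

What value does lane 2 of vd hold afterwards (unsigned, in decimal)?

vd[2] = 0

lane count: 256 div 64 = 4
active while 1+j < 3, i.e. j ∈ [0,2) capped at 4 ⇒ 2
vd[0] xor(0xf0,0xef) -> 0x1f
vd[1] xor(0xa4,0xeb) -> 0x4f
vd[2] tail/zero -> 0x00
vd[3] tail/zero -> 0x00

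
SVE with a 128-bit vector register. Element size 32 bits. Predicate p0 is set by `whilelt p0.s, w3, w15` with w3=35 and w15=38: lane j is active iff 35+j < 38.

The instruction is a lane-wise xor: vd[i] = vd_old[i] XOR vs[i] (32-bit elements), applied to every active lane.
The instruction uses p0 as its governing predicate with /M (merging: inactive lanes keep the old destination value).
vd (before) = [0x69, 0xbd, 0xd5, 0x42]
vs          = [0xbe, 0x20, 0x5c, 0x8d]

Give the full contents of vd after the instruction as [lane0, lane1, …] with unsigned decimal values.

vd = [215, 157, 137, 66]

lane count: 128 div 32 = 4
p0[j] = (35+j < 38); true for j=0..2 → 3 lanes set
[0] xor(0x69,0xbe) = 0xd7
[1] xor(0xbd,0x20) = 0x9d
[2] xor(0xd5,0x5c) = 0x89
[3] tail/keep = 0x42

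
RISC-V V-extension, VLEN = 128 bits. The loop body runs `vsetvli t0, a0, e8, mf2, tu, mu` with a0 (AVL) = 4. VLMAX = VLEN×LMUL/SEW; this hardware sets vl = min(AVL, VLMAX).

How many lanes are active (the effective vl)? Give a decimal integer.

vl = 4

VLMAX = VLEN×LMUL/SEW = 128×1/2/8 = 8
vl ← min(4, 8) = 4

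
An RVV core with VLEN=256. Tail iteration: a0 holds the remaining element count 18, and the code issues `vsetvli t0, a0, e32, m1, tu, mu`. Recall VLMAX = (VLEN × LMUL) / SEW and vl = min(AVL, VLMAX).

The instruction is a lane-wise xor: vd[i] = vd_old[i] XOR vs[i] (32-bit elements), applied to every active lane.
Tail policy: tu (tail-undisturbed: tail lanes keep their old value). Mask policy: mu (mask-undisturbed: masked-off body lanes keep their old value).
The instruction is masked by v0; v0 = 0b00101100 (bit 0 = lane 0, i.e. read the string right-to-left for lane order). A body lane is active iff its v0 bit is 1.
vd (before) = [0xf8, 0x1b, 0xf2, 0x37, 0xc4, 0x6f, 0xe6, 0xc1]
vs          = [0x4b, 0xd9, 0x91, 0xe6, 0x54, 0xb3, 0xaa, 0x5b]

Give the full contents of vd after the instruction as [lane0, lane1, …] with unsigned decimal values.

vd = [248, 27, 99, 209, 196, 220, 230, 193]

VLMAX = (256 × 1) / 32 = 8 lanes
AVL=18 > VLMAX=8, so vl = 8
  i=0: mask-off/keep → 248
  i=1: mask-off/keep → 27
  i=2: xor(0xf2,0x91) → 99
  i=3: xor(0x37,0xe6) → 209
  i=4: mask-off/keep → 196
  i=5: xor(0x6f,0xb3) → 220
  i=6: mask-off/keep → 230
  i=7: mask-off/keep → 193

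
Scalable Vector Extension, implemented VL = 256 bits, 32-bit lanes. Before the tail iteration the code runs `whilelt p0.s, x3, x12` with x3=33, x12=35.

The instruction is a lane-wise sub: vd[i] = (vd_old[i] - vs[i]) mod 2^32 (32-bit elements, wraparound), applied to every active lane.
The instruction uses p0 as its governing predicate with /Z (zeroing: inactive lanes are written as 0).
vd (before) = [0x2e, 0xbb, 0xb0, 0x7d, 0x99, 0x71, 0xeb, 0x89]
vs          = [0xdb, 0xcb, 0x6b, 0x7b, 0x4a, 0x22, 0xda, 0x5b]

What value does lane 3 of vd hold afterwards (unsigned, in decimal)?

vd[3] = 0

256-bit reg / 32-bit elem → 8 lanes
whilelt: lane j active iff 33+j < 35 → j < 2 → 2 active
  i=0: sub(0x2e,0xdb) → 4294967123
  i=1: sub(0xbb,0xcb) → 4294967280
  i=2: tail/zero → 0
  i=3: tail/zero → 0
  i=4: tail/zero → 0
  i=5: tail/zero → 0
  i=6: tail/zero → 0
  i=7: tail/zero → 0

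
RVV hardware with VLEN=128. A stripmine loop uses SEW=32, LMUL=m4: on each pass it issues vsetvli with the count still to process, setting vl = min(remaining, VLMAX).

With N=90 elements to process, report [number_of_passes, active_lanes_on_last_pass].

VLMAX = (128 × 4) / 32 = 16 lanes
90 elements at 16/iter → 6 passes, remainder 10 on the last

[iterations, last_vl] = [6, 10]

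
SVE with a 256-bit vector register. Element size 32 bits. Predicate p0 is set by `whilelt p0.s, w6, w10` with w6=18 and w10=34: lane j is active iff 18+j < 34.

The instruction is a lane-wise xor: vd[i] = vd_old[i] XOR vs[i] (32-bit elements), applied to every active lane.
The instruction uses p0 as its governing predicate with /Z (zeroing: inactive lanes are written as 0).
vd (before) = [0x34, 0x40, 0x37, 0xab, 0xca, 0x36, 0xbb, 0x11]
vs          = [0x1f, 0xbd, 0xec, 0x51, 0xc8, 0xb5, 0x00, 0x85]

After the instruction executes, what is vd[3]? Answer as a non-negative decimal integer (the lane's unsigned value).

lane count: 256 div 32 = 8
active while 18+j < 34, i.e. j ∈ [0,16) capped at 8 ⇒ 8
[0] xor(0x34,0x1f) = 0x2b
[1] xor(0x40,0xbd) = 0xfd
[2] xor(0x37,0xec) = 0xdb
[3] xor(0xab,0x51) = 0xfa
[4] xor(0xca,0xc8) = 0x02
[5] xor(0x36,0xb5) = 0x83
[6] xor(0xbb,0x00) = 0xbb
[7] xor(0x11,0x85) = 0x94

vd[3] = 250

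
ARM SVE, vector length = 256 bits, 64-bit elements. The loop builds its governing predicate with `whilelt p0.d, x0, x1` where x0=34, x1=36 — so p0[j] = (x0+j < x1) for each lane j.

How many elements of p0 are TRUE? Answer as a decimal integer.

256-bit reg / 64-bit elem → 4 lanes
active while 34+j < 36, i.e. j ∈ [0,2) capped at 4 ⇒ 2

vl = 2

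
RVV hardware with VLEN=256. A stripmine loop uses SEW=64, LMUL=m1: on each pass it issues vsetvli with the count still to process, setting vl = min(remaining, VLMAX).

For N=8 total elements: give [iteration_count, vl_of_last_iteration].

[iterations, last_vl] = [2, 4]

lanes per group: 256·1/64 = 4
N=8: ⌈8/4⌉ = 2 iters; last vl = 8 − 1×4 = 4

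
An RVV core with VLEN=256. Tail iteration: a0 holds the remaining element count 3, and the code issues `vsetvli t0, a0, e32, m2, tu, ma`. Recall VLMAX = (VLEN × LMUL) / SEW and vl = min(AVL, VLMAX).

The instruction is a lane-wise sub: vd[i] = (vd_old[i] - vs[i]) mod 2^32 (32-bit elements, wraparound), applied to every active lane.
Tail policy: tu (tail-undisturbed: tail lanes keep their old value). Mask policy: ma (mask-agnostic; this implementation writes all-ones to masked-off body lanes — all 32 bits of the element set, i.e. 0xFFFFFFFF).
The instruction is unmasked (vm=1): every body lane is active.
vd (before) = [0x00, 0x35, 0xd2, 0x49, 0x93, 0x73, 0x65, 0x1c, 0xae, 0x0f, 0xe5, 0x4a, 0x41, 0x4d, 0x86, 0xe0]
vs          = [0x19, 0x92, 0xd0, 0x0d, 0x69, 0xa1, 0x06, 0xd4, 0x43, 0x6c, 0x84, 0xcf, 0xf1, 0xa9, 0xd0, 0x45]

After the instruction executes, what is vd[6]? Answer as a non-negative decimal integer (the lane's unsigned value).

vd[6] = 101

VLMAX = (256 × 2) / 32 = 16 lanes
vl ← min(3, 16) = 3
  i=0: sub(0x00,0x19) → 4294967271
  i=1: sub(0x35,0x92) → 4294967203
  i=2: sub(0xd2,0xd0) → 2
  i=3: tail/keep → 73
  i=4: tail/keep → 147
  i=5: tail/keep → 115
  i=6: tail/keep → 101
  i=7: tail/keep → 28
  i=8: tail/keep → 174
  i=9: tail/keep → 15
  i=10: tail/keep → 229
  i=11: tail/keep → 74
  i=12: tail/keep → 65
  i=13: tail/keep → 77
  i=14: tail/keep → 134
  i=15: tail/keep → 224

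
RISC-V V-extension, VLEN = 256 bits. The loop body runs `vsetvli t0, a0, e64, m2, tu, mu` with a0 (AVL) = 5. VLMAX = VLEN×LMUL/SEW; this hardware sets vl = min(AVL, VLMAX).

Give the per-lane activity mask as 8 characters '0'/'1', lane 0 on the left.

VLMAX = (256 × 2) / 64 = 8 lanes
vl = min(AVL, VLMAX) = min(5, 8) = 5
bits (lane 0 leftmost): 11111000

predicate = 11111000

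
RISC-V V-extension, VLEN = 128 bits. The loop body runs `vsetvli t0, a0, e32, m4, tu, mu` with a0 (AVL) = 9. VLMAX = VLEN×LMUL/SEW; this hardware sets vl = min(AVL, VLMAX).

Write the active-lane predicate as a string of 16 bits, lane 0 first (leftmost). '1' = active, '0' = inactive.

predicate = 1111111110000000

lanes per group: 128·4/32 = 16
vl ← min(9, 16) = 9
bits (lane 0 leftmost): 1111111110000000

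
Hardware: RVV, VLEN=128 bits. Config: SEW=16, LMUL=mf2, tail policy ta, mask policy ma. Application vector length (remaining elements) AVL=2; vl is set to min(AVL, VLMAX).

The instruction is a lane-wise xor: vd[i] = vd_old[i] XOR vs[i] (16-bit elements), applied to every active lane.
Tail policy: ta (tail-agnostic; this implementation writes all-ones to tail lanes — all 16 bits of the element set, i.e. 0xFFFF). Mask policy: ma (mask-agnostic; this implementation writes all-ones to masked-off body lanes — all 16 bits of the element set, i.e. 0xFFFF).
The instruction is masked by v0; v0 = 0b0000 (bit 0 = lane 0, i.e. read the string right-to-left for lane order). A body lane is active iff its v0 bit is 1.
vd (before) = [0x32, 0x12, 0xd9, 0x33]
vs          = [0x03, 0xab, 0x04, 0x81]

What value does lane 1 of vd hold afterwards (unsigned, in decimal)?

VLMAX = VLEN×LMUL/SEW = 128×1/2/16 = 4
vl ← min(2, 4) = 2
lane  0: mask-off/ones ⇒ 0xffff
lane  1: mask-off/ones ⇒ 0xffff
lane  2: tail/ones ⇒ 0xffff
lane  3: tail/ones ⇒ 0xffff

vd[1] = 65535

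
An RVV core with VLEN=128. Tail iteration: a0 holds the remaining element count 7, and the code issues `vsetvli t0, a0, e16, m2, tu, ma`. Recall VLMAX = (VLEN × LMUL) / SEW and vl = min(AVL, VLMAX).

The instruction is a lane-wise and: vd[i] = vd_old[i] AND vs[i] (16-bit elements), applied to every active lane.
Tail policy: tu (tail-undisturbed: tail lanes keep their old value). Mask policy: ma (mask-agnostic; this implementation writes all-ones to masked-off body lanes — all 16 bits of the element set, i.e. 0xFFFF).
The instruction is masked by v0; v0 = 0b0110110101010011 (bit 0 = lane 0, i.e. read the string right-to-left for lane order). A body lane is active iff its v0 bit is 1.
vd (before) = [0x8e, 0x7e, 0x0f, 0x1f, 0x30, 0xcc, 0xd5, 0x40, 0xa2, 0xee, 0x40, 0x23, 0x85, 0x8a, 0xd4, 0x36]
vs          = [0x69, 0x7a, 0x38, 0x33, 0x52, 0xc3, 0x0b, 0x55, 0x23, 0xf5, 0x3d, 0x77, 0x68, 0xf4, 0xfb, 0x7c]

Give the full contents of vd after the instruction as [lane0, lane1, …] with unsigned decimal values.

lanes per group: 128·2/16 = 16
vl ← min(7, 16) = 7
vd[0] and(0x8e,0x69) -> 0x08
vd[1] and(0x7e,0x7a) -> 0x7a
vd[2] mask-off/ones -> 0xffff
vd[3] mask-off/ones -> 0xffff
vd[4] and(0x30,0x52) -> 0x10
vd[5] mask-off/ones -> 0xffff
vd[6] and(0xd5,0x0b) -> 0x01
vd[7] tail/keep -> 0x40
vd[8] tail/keep -> 0xa2
vd[9] tail/keep -> 0xee
vd[10] tail/keep -> 0x40
vd[11] tail/keep -> 0x23
vd[12] tail/keep -> 0x85
vd[13] tail/keep -> 0x8a
vd[14] tail/keep -> 0xd4
vd[15] tail/keep -> 0x36

vd = [8, 122, 65535, 65535, 16, 65535, 1, 64, 162, 238, 64, 35, 133, 138, 212, 54]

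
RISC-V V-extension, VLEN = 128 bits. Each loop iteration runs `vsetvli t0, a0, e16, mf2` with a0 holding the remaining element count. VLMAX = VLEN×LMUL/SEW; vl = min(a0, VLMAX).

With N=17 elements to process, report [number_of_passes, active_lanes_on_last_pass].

VLMAX = (128 × 1/2) / 16 = 4 lanes
iterations = ceil(17/4) = 5; final-pass vl = 1

[iterations, last_vl] = [5, 1]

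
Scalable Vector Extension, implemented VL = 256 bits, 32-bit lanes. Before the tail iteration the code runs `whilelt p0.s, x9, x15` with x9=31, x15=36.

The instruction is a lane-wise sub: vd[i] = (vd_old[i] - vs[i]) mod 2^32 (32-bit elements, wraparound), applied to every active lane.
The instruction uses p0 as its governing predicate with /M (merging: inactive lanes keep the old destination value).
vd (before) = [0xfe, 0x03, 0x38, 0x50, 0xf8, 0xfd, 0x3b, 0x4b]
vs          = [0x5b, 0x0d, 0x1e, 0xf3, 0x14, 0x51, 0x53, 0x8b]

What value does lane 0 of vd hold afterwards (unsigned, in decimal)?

256-bit reg / 32-bit elem → 8 lanes
p0[j] = (31+j < 36); true for j=0..4 → 5 lanes set
lane  0: sub(0xfe,0x5b) ⇒ 0xa3
lane  1: sub(0x03,0x0d) ⇒ 0xfffffff6
lane  2: sub(0x38,0x1e) ⇒ 0x1a
lane  3: sub(0x50,0xf3) ⇒ 0xffffff5d
lane  4: sub(0xf8,0x14) ⇒ 0xe4
lane  5: tail/keep ⇒ 0xfd
lane  6: tail/keep ⇒ 0x3b
lane  7: tail/keep ⇒ 0x4b

vd[0] = 163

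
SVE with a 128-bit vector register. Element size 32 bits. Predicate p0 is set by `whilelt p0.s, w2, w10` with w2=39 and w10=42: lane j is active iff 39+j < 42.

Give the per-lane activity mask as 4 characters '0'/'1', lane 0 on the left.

lane count: 128 div 32 = 4
p0[j] = (39+j < 42); true for j=0..2 → 3 lanes set
bits (lane 0 leftmost): 1110

predicate = 1110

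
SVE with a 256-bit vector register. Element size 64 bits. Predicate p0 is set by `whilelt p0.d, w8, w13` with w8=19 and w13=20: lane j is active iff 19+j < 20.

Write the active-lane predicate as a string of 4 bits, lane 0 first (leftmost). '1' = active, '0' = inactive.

predicate = 1000

256-bit reg / 64-bit elem → 4 lanes
whilelt: lane j active iff 19+j < 20 → j < 1 → 1 active
bits (lane 0 leftmost): 1000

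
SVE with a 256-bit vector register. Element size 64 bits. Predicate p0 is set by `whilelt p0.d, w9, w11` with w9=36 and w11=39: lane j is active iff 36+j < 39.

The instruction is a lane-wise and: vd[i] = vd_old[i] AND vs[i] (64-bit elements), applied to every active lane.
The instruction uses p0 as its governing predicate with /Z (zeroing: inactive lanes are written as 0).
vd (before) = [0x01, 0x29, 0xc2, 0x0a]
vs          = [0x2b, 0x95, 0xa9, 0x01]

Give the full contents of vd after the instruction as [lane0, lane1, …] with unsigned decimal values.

vd = [1, 1, 128, 0]

register lanes = 256/64 = 4
active while 36+j < 39, i.e. j ∈ [0,3) capped at 4 ⇒ 3
  i=0: and(0x01,0x2b) → 1
  i=1: and(0x29,0x95) → 1
  i=2: and(0xc2,0xa9) → 128
  i=3: tail/zero → 0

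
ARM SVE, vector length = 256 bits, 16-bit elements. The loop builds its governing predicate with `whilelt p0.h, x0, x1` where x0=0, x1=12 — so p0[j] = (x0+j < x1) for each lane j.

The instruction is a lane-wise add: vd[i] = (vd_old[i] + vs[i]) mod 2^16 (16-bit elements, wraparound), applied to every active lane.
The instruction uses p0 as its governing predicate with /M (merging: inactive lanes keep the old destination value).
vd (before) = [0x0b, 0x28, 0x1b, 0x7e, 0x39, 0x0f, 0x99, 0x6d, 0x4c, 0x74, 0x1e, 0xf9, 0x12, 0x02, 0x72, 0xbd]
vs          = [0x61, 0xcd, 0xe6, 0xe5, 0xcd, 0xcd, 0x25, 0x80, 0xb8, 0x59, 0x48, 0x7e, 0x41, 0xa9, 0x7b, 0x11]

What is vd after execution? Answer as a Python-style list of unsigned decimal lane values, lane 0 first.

256-bit reg / 16-bit elem → 16 lanes
p0[j] = (0+j < 12); true for j=0..11 → 12 lanes set
  i=0: add(0x0b,0x61) → 108
  i=1: add(0x28,0xcd) → 245
  i=2: add(0x1b,0xe6) → 257
  i=3: add(0x7e,0xe5) → 355
  i=4: add(0x39,0xcd) → 262
  i=5: add(0x0f,0xcd) → 220
  i=6: add(0x99,0x25) → 190
  i=7: add(0x6d,0x80) → 237
  i=8: add(0x4c,0xb8) → 260
  i=9: add(0x74,0x59) → 205
  i=10: add(0x1e,0x48) → 102
  i=11: add(0xf9,0x7e) → 375
  i=12: tail/keep → 18
  i=13: tail/keep → 2
  i=14: tail/keep → 114
  i=15: tail/keep → 189

vd = [108, 245, 257, 355, 262, 220, 190, 237, 260, 205, 102, 375, 18, 2, 114, 189]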